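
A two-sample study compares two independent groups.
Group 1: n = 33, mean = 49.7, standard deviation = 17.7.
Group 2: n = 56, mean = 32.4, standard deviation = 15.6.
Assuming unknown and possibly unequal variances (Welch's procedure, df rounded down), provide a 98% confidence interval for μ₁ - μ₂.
(8.41, 26.19)

Difference: x̄₁ - x̄₂ = 17.30
SE = √(s₁²/n₁ + s₂²/n₂) = √(17.7²/33 + 15.6²/56) = 3.7201
df = 60.61 → 60 (Welch–Satterthwaite, rounded down)
t* = 2.390

CI: 17.30 ± 2.390 · 3.7201 = 17.30 ± 8.89 = (8.41, 26.19)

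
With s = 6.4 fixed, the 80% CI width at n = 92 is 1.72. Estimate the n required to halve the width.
n ≈ 368

CI width ∝ 1/√n
To reduce width by factor 2, need √n to grow by 2 → need 2² = 4 times as many samples.

Current: n = 92, width = 1.72
New: n = 368, width ≈ 0.86

Width reduced by factor of 1.72/0.86 = 2.00.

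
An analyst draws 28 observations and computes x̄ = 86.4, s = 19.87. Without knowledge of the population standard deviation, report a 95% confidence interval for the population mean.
(78.69, 94.11)

t-interval (σ unknown):
df = n - 1 = 27
t* = 2.052 for 95% confidence

Margin of error = t* · s/√n = 2.052 · 19.87/√28 = 7.71

CI: (78.69, 94.11)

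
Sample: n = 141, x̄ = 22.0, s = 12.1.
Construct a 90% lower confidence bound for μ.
μ ≥ 20.69

Lower bound (one-sided):
t* = 1.288 (one-sided for 90%)
Lower bound = x̄ - t* · s/√n = 22.0 - 1.288 · 12.1/√141 = 20.69

We are 90% confident that μ ≥ 20.69.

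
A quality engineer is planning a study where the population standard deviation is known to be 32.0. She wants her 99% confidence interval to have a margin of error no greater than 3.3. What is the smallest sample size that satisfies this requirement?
n ≥ 624

For margin E ≤ 3.3:
n ≥ (z* · σ / E)²
n ≥ (2.576 · 32.0 / 3.3)²
n ≥ 623.97

Minimum n = 624 (rounding up)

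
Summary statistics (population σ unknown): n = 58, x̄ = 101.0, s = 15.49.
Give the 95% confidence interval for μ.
(96.93, 105.07)

t-interval (σ unknown):
df = n - 1 = 57
t* = 2.002 for 95% confidence

Margin of error = t* · s/√n = 2.002 · 15.49/√58 = 4.07

CI: (96.93, 105.07)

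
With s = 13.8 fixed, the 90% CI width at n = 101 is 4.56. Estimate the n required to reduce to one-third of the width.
n ≈ 909

CI width ∝ 1/√n
To reduce width by factor 3, need √n to grow by 3 → need 3² = 9 times as many samples.

Current: n = 101, width = 4.56
New: n = 909, width ≈ 1.51

Width reduced by factor of 4.56/1.51 = 3.02.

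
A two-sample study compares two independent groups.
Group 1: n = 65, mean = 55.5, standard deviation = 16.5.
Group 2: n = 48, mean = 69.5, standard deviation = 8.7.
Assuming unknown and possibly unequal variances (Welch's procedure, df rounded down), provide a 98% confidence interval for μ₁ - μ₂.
(-19.68, -8.32)

Difference: x̄₁ - x̄₂ = -14.00
SE = √(s₁²/n₁ + s₂²/n₂) = √(16.5²/65 + 8.7²/48) = 2.4011
df = 101.64 → 101 (Welch–Satterthwaite, rounded down)
t* = 2.364

CI: -14.00 ± 2.364 · 2.4011 = -14.00 ± 5.68 = (-19.68, -8.32)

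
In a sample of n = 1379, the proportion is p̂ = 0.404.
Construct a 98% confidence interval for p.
(0.373, 0.435)

Proportion CI:
SE = √(p̂(1-p̂)/n) = √(0.404 · 0.596 / 1379) = 0.01321

z* = 2.326
Margin = z* · SE = 2.326 · 0.01321 = 0.0307

CI: 0.404 ± 0.0307 = (0.373, 0.435)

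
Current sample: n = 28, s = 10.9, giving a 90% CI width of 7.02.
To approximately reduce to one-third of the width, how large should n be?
n ≈ 252

CI width ∝ 1/√n
To reduce width by factor 3, need √n to grow by 3 → need 3² = 9 times as many samples.

Current: n = 28, width = 7.02
New: n = 252, width ≈ 2.27

Width reduced by factor of 7.02/2.27 = 3.09.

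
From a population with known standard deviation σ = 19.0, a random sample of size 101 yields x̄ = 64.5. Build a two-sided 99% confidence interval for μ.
(59.63, 69.37)

z-interval (σ known):
z* = 2.576 for 99% confidence

Margin of error = z* · σ/√n = 2.576 · 19.0/√101 = 4.87

CI: (64.5 - 4.87, 64.5 + 4.87) = (59.63, 69.37)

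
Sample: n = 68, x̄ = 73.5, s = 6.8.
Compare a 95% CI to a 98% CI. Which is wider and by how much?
98% CI is wider by 0.64

df = 67
95% CI: t* = 1.996, (71.85, 75.15), width = 2 · t* · s/√n = 3.29
98% CI: t* = 2.383, (71.53, 75.47), width = 2 · t* · s/√n = 3.93

The 98% CI is wider by 3.93 - 3.29 = 0.64.
Higher confidence requires a wider interval.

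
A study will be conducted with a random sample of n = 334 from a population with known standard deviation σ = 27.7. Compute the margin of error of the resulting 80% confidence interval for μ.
Margin of error = 1.94

Margin of error = z* · σ/√n
= 1.282 · 27.7/√334
= 1.282 · 27.7/18.2757
= 1.94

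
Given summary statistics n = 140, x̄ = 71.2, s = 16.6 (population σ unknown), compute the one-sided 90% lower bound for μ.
μ ≥ 69.39

Lower bound (one-sided):
t* = 1.288 (one-sided for 90%)
Lower bound = x̄ - t* · s/√n = 71.2 - 1.288 · 16.6/√140 = 69.39

We are 90% confident that μ ≥ 69.39.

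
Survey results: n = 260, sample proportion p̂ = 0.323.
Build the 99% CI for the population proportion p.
(0.248, 0.398)

Proportion CI:
SE = √(p̂(1-p̂)/n) = √(0.323 · 0.677 / 260) = 0.02900

z* = 2.576
Margin = z* · SE = 2.576 · 0.02900 = 0.0747

CI: 0.323 ± 0.0747 = (0.248, 0.398)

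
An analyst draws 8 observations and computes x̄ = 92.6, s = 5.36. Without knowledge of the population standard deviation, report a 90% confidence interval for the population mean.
(89.01, 96.19)

t-interval (σ unknown):
df = n - 1 = 7
t* = 1.895 for 90% confidence

Margin of error = t* · s/√n = 1.895 · 5.36/√8 = 3.59

CI: (89.01, 96.19)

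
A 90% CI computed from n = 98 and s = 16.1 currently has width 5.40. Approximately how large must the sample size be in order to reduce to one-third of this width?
n ≈ 882

CI width ∝ 1/√n
To reduce width by factor 3, need √n to grow by 3 → need 3² = 9 times as many samples.

Current: n = 98, width = 5.40
New: n = 882, width ≈ 1.79

Width reduced by factor of 5.40/1.79 = 3.02.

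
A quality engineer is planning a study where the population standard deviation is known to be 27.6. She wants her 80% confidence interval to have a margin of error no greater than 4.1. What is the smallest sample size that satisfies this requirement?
n ≥ 75

For margin E ≤ 4.1:
n ≥ (z* · σ / E)²
n ≥ (1.282 · 27.6 / 4.1)²
n ≥ 74.48

Minimum n = 75 (rounding up)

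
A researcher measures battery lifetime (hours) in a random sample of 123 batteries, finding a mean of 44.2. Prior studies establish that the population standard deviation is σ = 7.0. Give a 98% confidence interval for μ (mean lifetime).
(42.73, 45.67)

z-interval (σ known):
z* = 2.326 for 98% confidence

Margin of error = z* · σ/√n = 2.326 · 7.0/√123 = 1.47

CI: (44.2 - 1.47, 44.2 + 1.47) = (42.73, 45.67)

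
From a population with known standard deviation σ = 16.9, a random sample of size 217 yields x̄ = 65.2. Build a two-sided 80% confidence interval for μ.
(63.73, 66.67)

z-interval (σ known):
z* = 1.282 for 80% confidence

Margin of error = z* · σ/√n = 1.282 · 16.9/√217 = 1.47

CI: (65.2 - 1.47, 65.2 + 1.47) = (63.73, 66.67)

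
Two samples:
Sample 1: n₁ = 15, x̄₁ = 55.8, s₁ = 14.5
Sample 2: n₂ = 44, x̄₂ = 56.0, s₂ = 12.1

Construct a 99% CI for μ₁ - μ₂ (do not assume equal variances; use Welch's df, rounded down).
(-11.99, 11.59)

Difference: x̄₁ - x̄₂ = -0.20
SE = √(s₁²/n₁ + s₂²/n₂) = √(14.5²/15 + 12.1²/44) = 4.1646
df = 21.05 → 21 (Welch–Satterthwaite, rounded down)
t* = 2.831

CI: -0.20 ± 2.831 · 4.1646 = -0.20 ± 11.79 = (-11.99, 11.59)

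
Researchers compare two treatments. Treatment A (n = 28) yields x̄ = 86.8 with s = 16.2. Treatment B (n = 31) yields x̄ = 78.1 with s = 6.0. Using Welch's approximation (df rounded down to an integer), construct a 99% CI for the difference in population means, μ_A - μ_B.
(-0.17, 17.57)

Difference: x̄₁ - x̄₂ = 8.70
SE = √(s₁²/n₁ + s₂²/n₂) = √(16.2²/28 + 6.0²/31) = 3.2456
df = 33.64 → 33 (Welch–Satterthwaite, rounded down)
t* = 2.733

CI: 8.70 ± 2.733 · 3.2456 = 8.70 ± 8.87 = (-0.17, 17.57)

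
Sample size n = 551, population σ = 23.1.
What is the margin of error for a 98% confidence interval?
Margin of error = 2.29

Margin of error = z* · σ/√n
= 2.326 · 23.1/√551
= 2.326 · 23.1/23.4734
= 2.29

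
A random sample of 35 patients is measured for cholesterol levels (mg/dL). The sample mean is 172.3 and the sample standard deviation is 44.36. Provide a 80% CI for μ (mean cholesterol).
(162.50, 182.10)

t-interval (σ unknown):
df = n - 1 = 34
t* = 1.307 for 80% confidence

Margin of error = t* · s/√n = 1.307 · 44.36/√35 = 9.80

CI: (162.50, 182.10)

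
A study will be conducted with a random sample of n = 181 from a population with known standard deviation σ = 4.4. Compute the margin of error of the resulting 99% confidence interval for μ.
Margin of error = 0.84

Margin of error = z* · σ/√n
= 2.576 · 4.4/√181
= 2.576 · 4.4/13.4536
= 0.84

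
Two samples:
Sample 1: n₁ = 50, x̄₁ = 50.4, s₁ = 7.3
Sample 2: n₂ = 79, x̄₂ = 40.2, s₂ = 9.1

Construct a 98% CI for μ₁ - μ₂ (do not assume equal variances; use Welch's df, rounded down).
(6.77, 13.63)

Difference: x̄₁ - x̄₂ = 10.20
SE = √(s₁²/n₁ + s₂²/n₂) = √(7.3²/50 + 9.1²/79) = 1.4540
df = 119.91 → 119 (Welch–Satterthwaite, rounded down)
t* = 2.358

CI: 10.20 ± 2.358 · 1.4540 = 10.20 ± 3.43 = (6.77, 13.63)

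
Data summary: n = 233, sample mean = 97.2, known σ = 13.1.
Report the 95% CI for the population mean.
(95.52, 98.88)

z-interval (σ known):
z* = 1.960 for 95% confidence

Margin of error = z* · σ/√n = 1.960 · 13.1/√233 = 1.68

CI: (97.2 - 1.68, 97.2 + 1.68) = (95.52, 98.88)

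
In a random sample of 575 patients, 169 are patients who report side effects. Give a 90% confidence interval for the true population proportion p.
(0.263, 0.325)

Proportion CI:
p̂ = 169/575 = 0.29391
SE = √(p̂(1-p̂)/n) = √(0.29391 · 0.70609 / 575) = 0.01900

z* = 1.645
Margin = z* · SE = 1.645 · 0.01900 = 0.0313

CI: 0.29391 ± 0.0313 = (0.263, 0.325)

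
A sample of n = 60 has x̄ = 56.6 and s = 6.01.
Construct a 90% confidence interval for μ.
(55.30, 57.90)

t-interval (σ unknown):
df = n - 1 = 59
t* = 1.671 for 90% confidence

Margin of error = t* · s/√n = 1.671 · 6.01/√60 = 1.30

CI: (55.30, 57.90)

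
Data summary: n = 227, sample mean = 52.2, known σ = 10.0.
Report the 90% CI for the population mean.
(51.11, 53.29)

z-interval (σ known):
z* = 1.645 for 90% confidence

Margin of error = z* · σ/√n = 1.645 · 10.0/√227 = 1.09

CI: (52.2 - 1.09, 52.2 + 1.09) = (51.11, 53.29)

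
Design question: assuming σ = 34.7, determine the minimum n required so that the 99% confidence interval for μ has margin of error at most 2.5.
n ≥ 1279

For margin E ≤ 2.5:
n ≥ (z* · σ / E)²
n ≥ (2.576 · 34.7 / 2.5)²
n ≥ 1278.41

Minimum n = 1279 (rounding up)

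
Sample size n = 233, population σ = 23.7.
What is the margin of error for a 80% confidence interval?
Margin of error = 1.99

Margin of error = z* · σ/√n
= 1.282 · 23.7/√233
= 1.282 · 23.7/15.2643
= 1.99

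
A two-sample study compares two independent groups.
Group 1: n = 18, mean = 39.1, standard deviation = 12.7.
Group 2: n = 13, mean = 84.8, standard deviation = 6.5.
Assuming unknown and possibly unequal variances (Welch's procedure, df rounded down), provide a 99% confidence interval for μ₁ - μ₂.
(-55.41, -35.99)

Difference: x̄₁ - x̄₂ = -45.70
SE = √(s₁²/n₁ + s₂²/n₂) = √(12.7²/18 + 6.5²/13) = 3.4944
df = 26.61 → 26 (Welch–Satterthwaite, rounded down)
t* = 2.779

CI: -45.70 ± 2.779 · 3.4944 = -45.70 ± 9.71 = (-55.41, -35.99)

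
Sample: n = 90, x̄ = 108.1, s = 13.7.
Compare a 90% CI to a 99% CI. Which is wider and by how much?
99% CI is wider by 2.80

df = 89
90% CI: t* = 1.662, (105.70, 110.50), width = 2 · t* · s/√n = 4.80
99% CI: t* = 2.632, (104.30, 111.90), width = 2 · t* · s/√n = 7.60

The 99% CI is wider by 7.60 - 4.80 = 2.80.
Higher confidence requires a wider interval.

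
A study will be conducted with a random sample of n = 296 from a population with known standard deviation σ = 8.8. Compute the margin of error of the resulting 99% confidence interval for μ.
Margin of error = 1.32

Margin of error = z* · σ/√n
= 2.576 · 8.8/√296
= 2.576 · 8.8/17.2047
= 1.32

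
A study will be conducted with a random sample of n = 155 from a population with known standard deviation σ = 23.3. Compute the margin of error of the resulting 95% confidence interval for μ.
Margin of error = 3.67

Margin of error = z* · σ/√n
= 1.960 · 23.3/√155
= 1.960 · 23.3/12.4499
= 3.67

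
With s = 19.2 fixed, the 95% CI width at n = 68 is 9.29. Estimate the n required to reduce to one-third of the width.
n ≈ 612

CI width ∝ 1/√n
To reduce width by factor 3, need √n to grow by 3 → need 3² = 9 times as many samples.

Current: n = 68, width = 9.29
New: n = 612, width ≈ 3.05

Width reduced by factor of 9.29/3.05 = 3.05.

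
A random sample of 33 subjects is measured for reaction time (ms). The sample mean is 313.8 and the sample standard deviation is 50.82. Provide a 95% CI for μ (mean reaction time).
(295.78, 331.82)

t-interval (σ unknown):
df = n - 1 = 32
t* = 2.037 for 95% confidence

Margin of error = t* · s/√n = 2.037 · 50.82/√33 = 18.02

CI: (295.78, 331.82)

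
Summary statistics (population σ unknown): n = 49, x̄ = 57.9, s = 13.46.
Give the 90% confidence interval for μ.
(54.68, 61.12)

t-interval (σ unknown):
df = n - 1 = 48
t* = 1.677 for 90% confidence

Margin of error = t* · s/√n = 1.677 · 13.46/√49 = 3.22

CI: (54.68, 61.12)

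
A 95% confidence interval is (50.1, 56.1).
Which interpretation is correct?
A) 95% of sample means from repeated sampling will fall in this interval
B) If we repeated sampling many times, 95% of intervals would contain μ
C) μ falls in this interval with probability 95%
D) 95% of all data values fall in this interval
B

A) Wrong — coverage applies to intervals containing μ, not to future x̄ values.
B) Correct — this is the frequentist long-run coverage interpretation.
C) Wrong — μ is fixed; the randomness lives in the interval, not in μ.
D) Wrong — a CI is about the parameter μ, not individual data values.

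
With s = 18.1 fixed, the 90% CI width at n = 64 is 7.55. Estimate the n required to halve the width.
n ≈ 256

CI width ∝ 1/√n
To reduce width by factor 2, need √n to grow by 2 → need 2² = 4 times as many samples.

Current: n = 64, width = 7.55
New: n = 256, width ≈ 3.74

Width reduced by factor of 7.55/3.74 = 2.02.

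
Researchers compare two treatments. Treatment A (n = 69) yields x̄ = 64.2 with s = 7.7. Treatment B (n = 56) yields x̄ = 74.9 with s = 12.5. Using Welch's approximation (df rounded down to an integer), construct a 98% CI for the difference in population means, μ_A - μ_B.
(-15.23, -6.17)

Difference: x̄₁ - x̄₂ = -10.70
SE = √(s₁²/n₁ + s₂²/n₂) = √(7.7²/69 + 12.5²/56) = 1.9104
df = 87.39 → 87 (Welch–Satterthwaite, rounded down)
t* = 2.370

CI: -10.70 ± 2.370 · 1.9104 = -10.70 ± 4.53 = (-15.23, -6.17)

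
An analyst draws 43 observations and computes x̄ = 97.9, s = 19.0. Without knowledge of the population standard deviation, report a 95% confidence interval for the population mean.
(92.05, 103.75)

t-interval (σ unknown):
df = n - 1 = 42
t* = 2.018 for 95% confidence

Margin of error = t* · s/√n = 2.018 · 19.0/√43 = 5.85

CI: (92.05, 103.75)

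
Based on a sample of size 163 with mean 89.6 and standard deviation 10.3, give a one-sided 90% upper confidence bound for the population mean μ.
μ ≤ 90.64

Upper bound (one-sided):
t* = 1.287 (one-sided for 90%)
Upper bound = x̄ + t* · s/√n = 89.6 + 1.287 · 10.3/√163 = 90.64

We are 90% confident that μ ≤ 90.64.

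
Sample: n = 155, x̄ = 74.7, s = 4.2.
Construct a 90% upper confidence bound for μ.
μ ≤ 75.13

Upper bound (one-sided):
t* = 1.287 (one-sided for 90%)
Upper bound = x̄ + t* · s/√n = 74.7 + 1.287 · 4.2/√155 = 75.13

We are 90% confident that μ ≤ 75.13.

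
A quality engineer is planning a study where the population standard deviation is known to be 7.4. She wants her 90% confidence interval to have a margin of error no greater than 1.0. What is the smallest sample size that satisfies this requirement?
n ≥ 149

For margin E ≤ 1.0:
n ≥ (z* · σ / E)²
n ≥ (1.645 · 7.4 / 1.0)²
n ≥ 148.18

Minimum n = 149 (rounding up)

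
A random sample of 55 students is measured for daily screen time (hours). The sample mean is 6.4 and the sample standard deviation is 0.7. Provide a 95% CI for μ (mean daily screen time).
(6.21, 6.59)

t-interval (σ unknown):
df = n - 1 = 54
t* = 2.005 for 95% confidence

Margin of error = t* · s/√n = 2.005 · 0.7/√55 = 0.19

CI: (6.21, 6.59)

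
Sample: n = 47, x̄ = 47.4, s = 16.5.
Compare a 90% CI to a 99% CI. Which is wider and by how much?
99% CI is wider by 4.85

df = 46
90% CI: t* = 1.679, (43.36, 51.44), width = 2 · t* · s/√n = 8.08
99% CI: t* = 2.687, (40.93, 53.87), width = 2 · t* · s/√n = 12.93

The 99% CI is wider by 12.93 - 8.08 = 4.85.
Higher confidence requires a wider interval.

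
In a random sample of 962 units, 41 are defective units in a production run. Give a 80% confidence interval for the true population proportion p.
(0.034, 0.051)

Proportion CI:
p̂ = 41/962 = 0.04262
SE = √(p̂(1-p̂)/n) = √(0.04262 · 0.95738 / 962) = 0.00651

z* = 1.282
Margin = z* · SE = 1.282 · 0.00651 = 0.0083

CI: 0.04262 ± 0.0083 = (0.034, 0.051)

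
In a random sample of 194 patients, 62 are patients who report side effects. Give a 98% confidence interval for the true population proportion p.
(0.242, 0.397)

Proportion CI:
p̂ = 62/194 = 0.31959
SE = √(p̂(1-p̂)/n) = √(0.31959 · 0.68041 / 194) = 0.03348

z* = 2.326
Margin = z* · SE = 2.326 · 0.03348 = 0.0779

CI: 0.31959 ± 0.0779 = (0.242, 0.397)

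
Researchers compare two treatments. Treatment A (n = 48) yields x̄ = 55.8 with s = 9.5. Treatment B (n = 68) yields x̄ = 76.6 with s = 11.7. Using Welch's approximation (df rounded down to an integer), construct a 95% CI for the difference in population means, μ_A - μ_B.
(-24.71, -16.89)

Difference: x̄₁ - x̄₂ = -20.80
SE = √(s₁²/n₁ + s₂²/n₂) = √(9.5²/48 + 11.7²/68) = 1.9731
df = 111.70 → 111 (Welch–Satterthwaite, rounded down)
t* = 1.982

CI: -20.80 ± 1.982 · 1.9731 = -20.80 ± 3.91 = (-24.71, -16.89)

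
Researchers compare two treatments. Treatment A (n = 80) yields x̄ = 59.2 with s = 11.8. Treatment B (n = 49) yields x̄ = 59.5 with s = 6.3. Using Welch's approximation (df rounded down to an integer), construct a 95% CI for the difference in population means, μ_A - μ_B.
(-3.46, 2.86)

Difference: x̄₁ - x̄₂ = -0.30
SE = √(s₁²/n₁ + s₂²/n₂) = √(11.8²/80 + 6.3²/49) = 1.5970
df = 125.06 → 125 (Welch–Satterthwaite, rounded down)
t* = 1.979

CI: -0.30 ± 1.979 · 1.5970 = -0.30 ± 3.16 = (-3.46, 2.86)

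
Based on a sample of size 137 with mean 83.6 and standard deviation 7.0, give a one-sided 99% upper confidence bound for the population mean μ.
μ ≤ 85.01

Upper bound (one-sided):
t* = 2.354 (one-sided for 99%)
Upper bound = x̄ + t* · s/√n = 83.6 + 2.354 · 7.0/√137 = 85.01

We are 99% confident that μ ≤ 85.01.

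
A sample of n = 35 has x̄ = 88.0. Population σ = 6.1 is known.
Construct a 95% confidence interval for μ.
(85.98, 90.02)

z-interval (σ known):
z* = 1.960 for 95% confidence

Margin of error = z* · σ/√n = 1.960 · 6.1/√35 = 2.02

CI: (88.0 - 2.02, 88.0 + 2.02) = (85.98, 90.02)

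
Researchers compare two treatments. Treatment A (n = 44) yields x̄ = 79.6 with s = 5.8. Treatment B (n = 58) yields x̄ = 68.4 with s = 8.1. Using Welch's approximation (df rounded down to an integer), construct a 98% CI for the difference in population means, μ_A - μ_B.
(7.94, 14.46)

Difference: x̄₁ - x̄₂ = 11.20
SE = √(s₁²/n₁ + s₂²/n₂) = √(5.8²/44 + 8.1²/58) = 1.3769
df = 99.71 → 99 (Welch–Satterthwaite, rounded down)
t* = 2.365

CI: 11.20 ± 2.365 · 1.3769 = 11.20 ± 3.26 = (7.94, 14.46)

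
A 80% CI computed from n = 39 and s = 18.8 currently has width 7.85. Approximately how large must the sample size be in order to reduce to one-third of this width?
n ≈ 351

CI width ∝ 1/√n
To reduce width by factor 3, need √n to grow by 3 → need 3² = 9 times as many samples.

Current: n = 39, width = 7.85
New: n = 351, width ≈ 2.58

Width reduced by factor of 7.85/2.58 = 3.04.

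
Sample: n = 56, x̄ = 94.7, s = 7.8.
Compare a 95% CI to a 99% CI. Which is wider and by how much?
99% CI is wider by 1.38

df = 55
95% CI: t* = 2.004, (92.61, 96.79), width = 2 · t* · s/√n = 4.18
99% CI: t* = 2.668, (91.92, 97.48), width = 2 · t* · s/√n = 5.56

The 99% CI is wider by 5.56 - 4.18 = 1.38.
Higher confidence requires a wider interval.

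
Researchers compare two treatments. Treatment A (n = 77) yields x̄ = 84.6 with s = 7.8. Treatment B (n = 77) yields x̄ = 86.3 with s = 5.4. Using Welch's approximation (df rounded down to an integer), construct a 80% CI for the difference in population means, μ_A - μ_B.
(-3.09, -0.31)

Difference: x̄₁ - x̄₂ = -1.70
SE = √(s₁²/n₁ + s₂²/n₂) = √(7.8²/77 + 5.4²/77) = 1.0811
df = 135.24 → 135 (Welch–Satterthwaite, rounded down)
t* = 1.288

CI: -1.70 ± 1.288 · 1.0811 = -1.70 ± 1.39 = (-3.09, -0.31)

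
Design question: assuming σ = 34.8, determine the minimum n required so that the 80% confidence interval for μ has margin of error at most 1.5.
n ≥ 885

For margin E ≤ 1.5:
n ≥ (z* · σ / E)²
n ≥ (1.282 · 34.8 / 1.5)²
n ≥ 884.61

Minimum n = 885 (rounding up)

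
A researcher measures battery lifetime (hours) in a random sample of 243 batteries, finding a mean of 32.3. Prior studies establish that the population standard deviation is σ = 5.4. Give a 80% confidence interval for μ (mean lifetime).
(31.86, 32.74)

z-interval (σ known):
z* = 1.282 for 80% confidence

Margin of error = z* · σ/√n = 1.282 · 5.4/√243 = 0.44

CI: (32.3 - 0.44, 32.3 + 0.44) = (31.86, 32.74)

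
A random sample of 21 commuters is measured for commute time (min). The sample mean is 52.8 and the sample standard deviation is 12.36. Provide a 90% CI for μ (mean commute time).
(48.15, 57.45)

t-interval (σ unknown):
df = n - 1 = 20
t* = 1.725 for 90% confidence

Margin of error = t* · s/√n = 1.725 · 12.36/√21 = 4.65

CI: (48.15, 57.45)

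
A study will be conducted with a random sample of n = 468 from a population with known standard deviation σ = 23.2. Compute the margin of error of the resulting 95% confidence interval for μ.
Margin of error = 2.10

Margin of error = z* · σ/√n
= 1.960 · 23.2/√468
= 1.960 · 23.2/21.6333
= 2.10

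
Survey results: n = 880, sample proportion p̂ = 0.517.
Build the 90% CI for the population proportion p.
(0.489, 0.545)

Proportion CI:
SE = √(p̂(1-p̂)/n) = √(0.517 · 0.483 / 880) = 0.01685

z* = 1.645
Margin = z* · SE = 1.645 · 0.01685 = 0.0277

CI: 0.517 ± 0.0277 = (0.489, 0.545)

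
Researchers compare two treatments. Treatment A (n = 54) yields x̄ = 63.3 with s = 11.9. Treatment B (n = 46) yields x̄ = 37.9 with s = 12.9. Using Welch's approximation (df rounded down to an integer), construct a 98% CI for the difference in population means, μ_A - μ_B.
(19.48, 31.32)

Difference: x̄₁ - x̄₂ = 25.40
SE = √(s₁²/n₁ + s₂²/n₂) = √(11.9²/54 + 12.9²/46) = 2.4980
df = 92.58 → 92 (Welch–Satterthwaite, rounded down)
t* = 2.368

CI: 25.40 ± 2.368 · 2.4980 = 25.40 ± 5.92 = (19.48, 31.32)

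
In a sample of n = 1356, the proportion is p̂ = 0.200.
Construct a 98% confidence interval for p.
(0.175, 0.225)

Proportion CI:
SE = √(p̂(1-p̂)/n) = √(0.200 · 0.800 / 1356) = 0.01086

z* = 2.326
Margin = z* · SE = 2.326 · 0.01086 = 0.0253

CI: 0.200 ± 0.0253 = (0.175, 0.225)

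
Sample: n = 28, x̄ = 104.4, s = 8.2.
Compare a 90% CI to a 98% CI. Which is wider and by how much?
98% CI is wider by 2.38

df = 27
90% CI: t* = 1.703, (101.76, 107.04), width = 2 · t* · s/√n = 5.28
98% CI: t* = 2.473, (100.57, 108.23), width = 2 · t* · s/√n = 7.66

The 98% CI is wider by 7.66 - 5.28 = 2.38.
Higher confidence requires a wider interval.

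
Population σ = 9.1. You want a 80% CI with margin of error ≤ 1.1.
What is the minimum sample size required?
n ≥ 113

For margin E ≤ 1.1:
n ≥ (z* · σ / E)²
n ≥ (1.282 · 9.1 / 1.1)²
n ≥ 112.48

Minimum n = 113 (rounding up)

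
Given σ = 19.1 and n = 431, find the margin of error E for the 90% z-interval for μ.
Margin of error = 1.51

Margin of error = z* · σ/√n
= 1.645 · 19.1/√431
= 1.645 · 19.1/20.7605
= 1.51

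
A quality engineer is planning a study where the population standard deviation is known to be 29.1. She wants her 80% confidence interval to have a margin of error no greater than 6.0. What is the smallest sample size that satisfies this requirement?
n ≥ 39

For margin E ≤ 6.0:
n ≥ (z* · σ / E)²
n ≥ (1.282 · 29.1 / 6.0)²
n ≥ 38.66

Minimum n = 39 (rounding up)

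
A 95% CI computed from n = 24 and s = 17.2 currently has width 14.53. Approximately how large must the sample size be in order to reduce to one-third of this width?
n ≈ 216

CI width ∝ 1/√n
To reduce width by factor 3, need √n to grow by 3 → need 3² = 9 times as many samples.

Current: n = 24, width = 14.53
New: n = 216, width ≈ 4.61

Width reduced by factor of 14.53/4.61 = 3.15.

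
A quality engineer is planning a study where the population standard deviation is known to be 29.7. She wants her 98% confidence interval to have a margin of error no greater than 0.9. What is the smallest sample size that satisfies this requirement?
n ≥ 5892

For margin E ≤ 0.9:
n ≥ (z* · σ / E)²
n ≥ (2.326 · 29.7 / 0.9)²
n ≥ 5891.79

Minimum n = 5892 (rounding up)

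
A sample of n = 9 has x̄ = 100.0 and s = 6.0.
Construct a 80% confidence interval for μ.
(97.21, 102.79)

t-interval (σ unknown):
df = n - 1 = 8
t* = 1.397 for 80% confidence

Margin of error = t* · s/√n = 1.397 · 6.0/√9 = 2.79

CI: (97.21, 102.79)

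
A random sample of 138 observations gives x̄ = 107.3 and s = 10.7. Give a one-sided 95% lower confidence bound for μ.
μ ≥ 105.79

Lower bound (one-sided):
t* = 1.656 (one-sided for 95%)
Lower bound = x̄ - t* · s/√n = 107.3 - 1.656 · 10.7/√138 = 105.79

We are 95% confident that μ ≥ 105.79.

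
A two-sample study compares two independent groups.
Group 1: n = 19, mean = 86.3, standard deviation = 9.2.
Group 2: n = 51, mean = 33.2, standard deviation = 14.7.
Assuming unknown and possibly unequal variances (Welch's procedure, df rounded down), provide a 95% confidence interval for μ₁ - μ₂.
(47.18, 59.02)

Difference: x̄₁ - x̄₂ = 53.10
SE = √(s₁²/n₁ + s₂²/n₂) = √(9.2²/19 + 14.7²/51) = 2.9482
df = 51.69 → 51 (Welch–Satterthwaite, rounded down)
t* = 2.008

CI: 53.10 ± 2.008 · 2.9482 = 53.10 ± 5.92 = (47.18, 59.02)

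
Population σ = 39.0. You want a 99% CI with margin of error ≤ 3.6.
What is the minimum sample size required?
n ≥ 779

For margin E ≤ 3.6:
n ≥ (z* · σ / E)²
n ≥ (2.576 · 39.0 / 3.6)²
n ≥ 778.78

Minimum n = 779 (rounding up)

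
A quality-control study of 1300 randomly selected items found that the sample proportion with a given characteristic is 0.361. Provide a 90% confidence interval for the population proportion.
(0.339, 0.383)

Proportion CI:
SE = √(p̂(1-p̂)/n) = √(0.361 · 0.639 / 1300) = 0.01332

z* = 1.645
Margin = z* · SE = 1.645 · 0.01332 = 0.0219

CI: 0.361 ± 0.0219 = (0.339, 0.383)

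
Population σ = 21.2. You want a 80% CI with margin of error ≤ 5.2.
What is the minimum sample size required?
n ≥ 28

For margin E ≤ 5.2:
n ≥ (z* · σ / E)²
n ≥ (1.282 · 21.2 / 5.2)²
n ≥ 27.32

Minimum n = 28 (rounding up)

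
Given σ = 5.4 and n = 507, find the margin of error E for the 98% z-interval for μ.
Margin of error = 0.56

Margin of error = z* · σ/√n
= 2.326 · 5.4/√507
= 2.326 · 5.4/22.5167
= 0.56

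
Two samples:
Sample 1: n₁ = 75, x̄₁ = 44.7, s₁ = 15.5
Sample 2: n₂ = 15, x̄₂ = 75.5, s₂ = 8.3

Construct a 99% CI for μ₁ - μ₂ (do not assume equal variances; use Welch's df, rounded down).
(-38.39, -23.21)

Difference: x̄₁ - x̄₂ = -30.80
SE = √(s₁²/n₁ + s₂²/n₂) = √(15.5²/75 + 8.3²/15) = 2.7921
df = 36.94 → 36 (Welch–Satterthwaite, rounded down)
t* = 2.719

CI: -30.80 ± 2.719 · 2.7921 = -30.80 ± 7.59 = (-38.39, -23.21)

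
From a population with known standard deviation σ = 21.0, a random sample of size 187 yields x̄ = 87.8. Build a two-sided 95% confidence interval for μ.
(84.79, 90.81)

z-interval (σ known):
z* = 1.960 for 95% confidence

Margin of error = z* · σ/√n = 1.960 · 21.0/√187 = 3.01

CI: (87.8 - 3.01, 87.8 + 3.01) = (84.79, 90.81)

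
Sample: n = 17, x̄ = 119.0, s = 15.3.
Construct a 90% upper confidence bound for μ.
μ ≤ 123.96

Upper bound (one-sided):
t* = 1.337 (one-sided for 90%)
Upper bound = x̄ + t* · s/√n = 119.0 + 1.337 · 15.3/√17 = 123.96

We are 90% confident that μ ≤ 123.96.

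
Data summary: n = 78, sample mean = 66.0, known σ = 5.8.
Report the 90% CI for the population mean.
(64.92, 67.08)

z-interval (σ known):
z* = 1.645 for 90% confidence

Margin of error = z* · σ/√n = 1.645 · 5.8/√78 = 1.08

CI: (66.0 - 1.08, 66.0 + 1.08) = (64.92, 67.08)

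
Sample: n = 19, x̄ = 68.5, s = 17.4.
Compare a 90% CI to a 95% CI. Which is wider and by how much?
95% CI is wider by 2.93

df = 18
90% CI: t* = 1.734, (61.58, 75.42), width = 2 · t* · s/√n = 13.84
95% CI: t* = 2.101, (60.11, 76.89), width = 2 · t* · s/√n = 16.77

The 95% CI is wider by 16.77 - 13.84 = 2.93.
Higher confidence requires a wider interval.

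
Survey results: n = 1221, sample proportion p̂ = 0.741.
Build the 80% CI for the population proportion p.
(0.725, 0.757)

Proportion CI:
SE = √(p̂(1-p̂)/n) = √(0.741 · 0.259 / 1221) = 0.01254

z* = 1.282
Margin = z* · SE = 1.282 · 0.01254 = 0.0161

CI: 0.741 ± 0.0161 = (0.725, 0.757)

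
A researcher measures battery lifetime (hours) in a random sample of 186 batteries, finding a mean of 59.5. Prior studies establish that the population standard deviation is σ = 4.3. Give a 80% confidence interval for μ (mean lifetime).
(59.10, 59.90)

z-interval (σ known):
z* = 1.282 for 80% confidence

Margin of error = z* · σ/√n = 1.282 · 4.3/√186 = 0.40

CI: (59.5 - 0.40, 59.5 + 0.40) = (59.10, 59.90)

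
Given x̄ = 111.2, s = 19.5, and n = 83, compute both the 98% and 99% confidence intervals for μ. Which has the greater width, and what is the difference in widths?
99% CI is wider by 1.13

df = 82
98% CI: t* = 2.373, (106.12, 116.28), width = 2 · t* · s/√n = 10.16
99% CI: t* = 2.637, (105.56, 116.84), width = 2 · t* · s/√n = 11.29

The 99% CI is wider by 11.29 - 10.16 = 1.13.
Higher confidence requires a wider interval.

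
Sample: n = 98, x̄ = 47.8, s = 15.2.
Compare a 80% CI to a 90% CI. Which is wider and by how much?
90% CI is wider by 1.14

df = 97
80% CI: t* = 1.290, (45.82, 49.78), width = 2 · t* · s/√n = 3.96
90% CI: t* = 1.661, (45.25, 50.35), width = 2 · t* · s/√n = 5.10

The 90% CI is wider by 5.10 - 3.96 = 1.14.
Higher confidence requires a wider interval.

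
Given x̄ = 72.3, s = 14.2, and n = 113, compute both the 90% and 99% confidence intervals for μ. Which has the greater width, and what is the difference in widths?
99% CI is wider by 2.57

df = 112
90% CI: t* = 1.659, (70.08, 74.52), width = 2 · t* · s/√n = 4.43
99% CI: t* = 2.620, (68.80, 75.80), width = 2 · t* · s/√n = 7.00

The 99% CI is wider by 7.00 - 4.43 = 2.57.
Higher confidence requires a wider interval.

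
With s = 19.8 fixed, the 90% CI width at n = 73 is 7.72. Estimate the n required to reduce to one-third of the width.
n ≈ 657

CI width ∝ 1/√n
To reduce width by factor 3, need √n to grow by 3 → need 3² = 9 times as many samples.

Current: n = 73, width = 7.72
New: n = 657, width ≈ 2.54

Width reduced by factor of 7.72/2.54 = 3.04.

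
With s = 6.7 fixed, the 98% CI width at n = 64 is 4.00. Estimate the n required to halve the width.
n ≈ 256

CI width ∝ 1/√n
To reduce width by factor 2, need √n to grow by 2 → need 2² = 4 times as many samples.

Current: n = 64, width = 4.00
New: n = 256, width ≈ 1.96

Width reduced by factor of 4.00/1.96 = 2.04.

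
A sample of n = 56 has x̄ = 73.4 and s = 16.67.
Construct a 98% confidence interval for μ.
(68.06, 78.74)

t-interval (σ unknown):
df = n - 1 = 55
t* = 2.396 for 98% confidence

Margin of error = t* · s/√n = 2.396 · 16.67/√56 = 5.34

CI: (68.06, 78.74)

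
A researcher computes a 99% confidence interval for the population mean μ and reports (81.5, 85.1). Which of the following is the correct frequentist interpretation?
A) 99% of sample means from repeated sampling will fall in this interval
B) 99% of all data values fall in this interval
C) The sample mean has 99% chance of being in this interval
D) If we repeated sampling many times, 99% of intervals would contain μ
D

A) Wrong — coverage applies to intervals containing μ, not to future x̄ values.
B) Wrong — a CI is about the parameter μ, not individual data values.
C) Wrong — x̄ is observed and sits in the interval by construction.
D) Correct — this is the frequentist long-run coverage interpretation.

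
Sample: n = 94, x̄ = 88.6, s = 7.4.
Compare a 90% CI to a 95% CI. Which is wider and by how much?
95% CI is wider by 0.49

df = 93
90% CI: t* = 1.661, (87.33, 89.87), width = 2 · t* · s/√n = 2.54
95% CI: t* = 1.986, (87.08, 90.12), width = 2 · t* · s/√n = 3.03

The 95% CI is wider by 3.03 - 2.54 = 0.49.
Higher confidence requires a wider interval.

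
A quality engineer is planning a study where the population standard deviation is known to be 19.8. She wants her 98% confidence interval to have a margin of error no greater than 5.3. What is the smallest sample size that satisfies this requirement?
n ≥ 76

For margin E ≤ 5.3:
n ≥ (z* · σ / E)²
n ≥ (2.326 · 19.8 / 5.3)²
n ≥ 75.51

Minimum n = 76 (rounding up)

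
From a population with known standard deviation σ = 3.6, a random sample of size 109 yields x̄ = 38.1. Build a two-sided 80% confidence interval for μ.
(37.66, 38.54)

z-interval (σ known):
z* = 1.282 for 80% confidence

Margin of error = z* · σ/√n = 1.282 · 3.6/√109 = 0.44

CI: (38.1 - 0.44, 38.1 + 0.44) = (37.66, 38.54)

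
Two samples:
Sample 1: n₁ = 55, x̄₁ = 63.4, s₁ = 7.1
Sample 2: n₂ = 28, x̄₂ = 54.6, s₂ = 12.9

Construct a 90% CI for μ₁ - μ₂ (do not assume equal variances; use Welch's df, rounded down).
(4.37, 13.23)

Difference: x̄₁ - x̄₂ = 8.80
SE = √(s₁²/n₁ + s₂²/n₂) = √(7.1²/55 + 12.9²/28) = 2.6191
df = 35.55 → 35 (Welch–Satterthwaite, rounded down)
t* = 1.690

CI: 8.80 ± 1.690 · 2.6191 = 8.80 ± 4.43 = (4.37, 13.23)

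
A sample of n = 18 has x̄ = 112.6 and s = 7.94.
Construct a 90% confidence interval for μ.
(109.34, 115.86)

t-interval (σ unknown):
df = n - 1 = 17
t* = 1.740 for 90% confidence

Margin of error = t* · s/√n = 1.740 · 7.94/√18 = 3.26

CI: (109.34, 115.86)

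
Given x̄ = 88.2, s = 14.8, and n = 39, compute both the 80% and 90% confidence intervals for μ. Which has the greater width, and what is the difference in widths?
90% CI is wider by 1.81

df = 38
80% CI: t* = 1.304, (85.11, 91.29), width = 2 · t* · s/√n = 6.18
90% CI: t* = 1.686, (84.20, 92.20), width = 2 · t* · s/√n = 7.99

The 90% CI is wider by 7.99 - 6.18 = 1.81.
Higher confidence requires a wider interval.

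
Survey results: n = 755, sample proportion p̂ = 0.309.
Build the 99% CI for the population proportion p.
(0.266, 0.352)

Proportion CI:
SE = √(p̂(1-p̂)/n) = √(0.309 · 0.691 / 755) = 0.01682

z* = 2.576
Margin = z* · SE = 2.576 · 0.01682 = 0.0433

CI: 0.309 ± 0.0433 = (0.266, 0.352)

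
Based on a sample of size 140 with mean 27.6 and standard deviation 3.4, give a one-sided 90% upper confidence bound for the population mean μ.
μ ≤ 27.97

Upper bound (one-sided):
t* = 1.288 (one-sided for 90%)
Upper bound = x̄ + t* · s/√n = 27.6 + 1.288 · 3.4/√140 = 27.97

We are 90% confident that μ ≤ 27.97.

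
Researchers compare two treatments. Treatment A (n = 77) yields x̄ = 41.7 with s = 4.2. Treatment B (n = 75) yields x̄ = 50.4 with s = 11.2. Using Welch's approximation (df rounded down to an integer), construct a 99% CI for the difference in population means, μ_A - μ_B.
(-12.33, -5.07)

Difference: x̄₁ - x̄₂ = -8.70
SE = √(s₁²/n₁ + s₂²/n₂) = √(4.2²/77 + 11.2²/75) = 1.3790
df = 93.94 → 93 (Welch–Satterthwaite, rounded down)
t* = 2.630

CI: -8.70 ± 2.630 · 1.3790 = -8.70 ± 3.63 = (-12.33, -5.07)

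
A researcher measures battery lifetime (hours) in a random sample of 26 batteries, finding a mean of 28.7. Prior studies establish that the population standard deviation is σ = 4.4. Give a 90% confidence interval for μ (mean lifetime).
(27.28, 30.12)

z-interval (σ known):
z* = 1.645 for 90% confidence

Margin of error = z* · σ/√n = 1.645 · 4.4/√26 = 1.42

CI: (28.7 - 1.42, 28.7 + 1.42) = (27.28, 30.12)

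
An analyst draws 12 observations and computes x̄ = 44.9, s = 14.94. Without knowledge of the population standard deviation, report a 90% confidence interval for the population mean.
(37.15, 52.65)

t-interval (σ unknown):
df = n - 1 = 11
t* = 1.796 for 90% confidence

Margin of error = t* · s/√n = 1.796 · 14.94/√12 = 7.75

CI: (37.15, 52.65)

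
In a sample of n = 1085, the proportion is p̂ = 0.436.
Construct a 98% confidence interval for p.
(0.401, 0.471)

Proportion CI:
SE = √(p̂(1-p̂)/n) = √(0.436 · 0.564 / 1085) = 0.01505

z* = 2.326
Margin = z* · SE = 2.326 · 0.01505 = 0.0350

CI: 0.436 ± 0.0350 = (0.401, 0.471)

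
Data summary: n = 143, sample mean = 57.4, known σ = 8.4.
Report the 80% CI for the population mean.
(56.50, 58.30)

z-interval (σ known):
z* = 1.282 for 80% confidence

Margin of error = z* · σ/√n = 1.282 · 8.4/√143 = 0.90

CI: (57.4 - 0.90, 57.4 + 0.90) = (56.50, 58.30)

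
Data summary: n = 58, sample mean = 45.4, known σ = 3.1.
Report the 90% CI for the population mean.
(44.73, 46.07)

z-interval (σ known):
z* = 1.645 for 90% confidence

Margin of error = z* · σ/√n = 1.645 · 3.1/√58 = 0.67

CI: (45.4 - 0.67, 45.4 + 0.67) = (44.73, 46.07)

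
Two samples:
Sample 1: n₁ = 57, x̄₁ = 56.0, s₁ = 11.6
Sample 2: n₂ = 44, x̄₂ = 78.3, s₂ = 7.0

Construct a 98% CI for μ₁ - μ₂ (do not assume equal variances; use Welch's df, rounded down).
(-26.71, -17.89)

Difference: x̄₁ - x̄₂ = -22.30
SE = √(s₁²/n₁ + s₂²/n₂) = √(11.6²/57 + 7.0²/44) = 1.8640
df = 94.04 → 94 (Welch–Satterthwaite, rounded down)
t* = 2.367

CI: -22.30 ± 2.367 · 1.8640 = -22.30 ± 4.41 = (-26.71, -17.89)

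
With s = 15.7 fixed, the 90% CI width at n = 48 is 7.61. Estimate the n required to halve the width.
n ≈ 192

CI width ∝ 1/√n
To reduce width by factor 2, need √n to grow by 2 → need 2² = 4 times as many samples.

Current: n = 48, width = 7.61
New: n = 192, width ≈ 3.75

Width reduced by factor of 7.61/3.75 = 2.03.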